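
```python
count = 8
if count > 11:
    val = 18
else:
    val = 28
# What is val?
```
Trace:
  count=8
  count=8, val=28

Final answer: 28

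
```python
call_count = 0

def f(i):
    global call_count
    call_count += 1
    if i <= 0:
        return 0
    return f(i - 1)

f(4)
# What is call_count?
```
Call trace:
f(i=4)
  f(i=3)
    f(i=2)
      f(i=1)
        f(i=0)
        -> return 0
      -> return 0
    -> return 0
  -> return 0
-> return 0

call_count is incremented once per call. f is entered once for each i = 4, 3, 2, 1, 0 (the i <= 0 call returns without recursing), i.e. 4 + 1 calls.
call_count = 5

Final answer: 5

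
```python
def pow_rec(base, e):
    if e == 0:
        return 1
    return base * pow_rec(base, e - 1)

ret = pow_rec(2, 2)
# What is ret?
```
Call trace:
pow_rec(base=2, e=2)
  pow_rec(base=2, e=1)
    pow_rec(base=2, e=0)
    -> return 1
  -> return 2
-> return 4

Final answer: 4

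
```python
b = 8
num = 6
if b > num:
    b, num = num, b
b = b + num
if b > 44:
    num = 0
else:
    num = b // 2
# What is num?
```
Trace:
  b=8
  b=8, num=6
  b=6, num=8
  b=14, num=8
  b=14, num=7

Final answer: 7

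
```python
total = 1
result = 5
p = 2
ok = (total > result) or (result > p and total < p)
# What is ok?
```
Trace:
  total=1
  total=1, result=5
  total=1, result=5, p=2
  total=1, result=5, p=2, ok=True

Final answer: True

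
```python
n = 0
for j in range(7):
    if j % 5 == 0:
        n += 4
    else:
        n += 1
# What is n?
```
Trace:
  n=0
  n=4, j=0
  n=5, j=1
  n=6, j=2
  n=7, j=3
  n=8, j=4
  n=12, j=5
  n=13, j=6

Final answer: 13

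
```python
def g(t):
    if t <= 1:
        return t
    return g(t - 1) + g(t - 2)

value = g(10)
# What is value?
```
Call trace (a repeated sub-call is expanded the first time; later identical calls just restate its return value):
g(t=10)
  g(t=9)
    g(t=8)
      g(t=7)
        g(t=6)
          g(t=5)
            g(t=4)
              g(t=3)
                g(t=2)
                  g(t=1)
                  -> return 1
                  g(t=0)
                  -> return 0
                -> return 1
                g(t=1)
                -> return 1
              -> return 2
              g(t=2) -> return 1  (same call as traced above)
            -> return 3
            g(t=3) -> return 2  (same call as traced above)
          -> return 5
          g(t=4) -> return 3  (same call as traced above)
        -> return 8
        g(t=5) -> return 5  (same call as traced above)
      -> return 13
      g(t=6) -> return 8  (same call as traced above)
    -> return 21
    g(t=7) -> return 13  (same call as traced above)
  -> return 34
  g(t=8) -> return 21  (same call as traced above)
-> return 55

Final answer: 55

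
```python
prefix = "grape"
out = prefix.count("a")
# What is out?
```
Trace:
  prefix='grape'
  prefix='grape', out=1

Final answer: 1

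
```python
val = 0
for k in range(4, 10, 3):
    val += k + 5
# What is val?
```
Trace:
  val=0
  val=9, k=4
  val=21, k=7

Final answer: 21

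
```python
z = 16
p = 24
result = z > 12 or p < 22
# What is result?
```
Trace:
  z=16
  z=16, p=24
  z=16, p=24, result=True

Final answer: True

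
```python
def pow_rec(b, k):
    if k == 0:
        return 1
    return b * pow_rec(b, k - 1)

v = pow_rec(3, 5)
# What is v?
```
Call trace:
pow_rec(b=3, k=5)
  pow_rec(b=3, k=4)
    pow_rec(b=3, k=3)
      pow_rec(b=3, k=2)
        pow_rec(b=3, k=1)
          pow_rec(b=3, k=0)
          -> return 1
        -> return 3
      -> return 9
    -> return 27
  -> return 81
-> return 243

Final answer: 243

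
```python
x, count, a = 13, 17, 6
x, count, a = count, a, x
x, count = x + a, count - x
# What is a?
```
Trace:
  x=13, count=17, a=6
  x=17, count=6, a=13
  x=30, count=-11, a=13

Final answer: 13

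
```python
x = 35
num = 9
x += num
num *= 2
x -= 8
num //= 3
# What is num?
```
Trace:
  x=35
  x=35, num=9
  x=44, num=9
  x=44, num=18
  x=36, num=18
  x=36, num=6

Final answer: 6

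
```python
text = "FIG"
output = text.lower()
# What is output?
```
Trace:
  text='FIG'
  text='FIG', output='fig'

Final answer: 'fig'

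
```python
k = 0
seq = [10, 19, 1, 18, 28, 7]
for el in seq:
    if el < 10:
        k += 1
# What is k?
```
Trace:
  k=0
  k=0, el=10
  k=0, el=19
  k=1, el=1
  k=1, el=18
  k=1, el=28
  k=2, el=7

Final answer: 2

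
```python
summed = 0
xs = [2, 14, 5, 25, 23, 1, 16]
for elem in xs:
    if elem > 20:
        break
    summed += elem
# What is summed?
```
Trace:
  summed=0
  summed=2, elem=2
  summed=16, elem=14
  summed=21, elem=5
  summed=21, elem=25

Final answer: 21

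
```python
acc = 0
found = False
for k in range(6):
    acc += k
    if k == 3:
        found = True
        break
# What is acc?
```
Trace:
  acc=0
  acc=0, found=False
  acc=0, found=False, k=0
  acc=1, found=False, k=1
  acc=3, found=False, k=2
  acc=6, found=True, k=3

Final answer: 6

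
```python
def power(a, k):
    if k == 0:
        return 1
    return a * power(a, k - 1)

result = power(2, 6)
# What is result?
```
Call trace:
power(a=2, k=6)
  power(a=2, k=5)
    power(a=2, k=4)
      power(a=2, k=3)
        power(a=2, k=2)
          power(a=2, k=1)
            power(a=2, k=0)
            -> return 1
          -> return 2
        -> return 4
      -> return 8
    -> return 16
  -> return 32
-> return 64

Final answer: 64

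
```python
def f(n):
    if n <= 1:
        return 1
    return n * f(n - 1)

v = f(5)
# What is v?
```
Call trace:
f(n=5)
  f(n=4)
    f(n=3)
      f(n=2)
        f(n=1)
        -> return 1
      -> return 2
    -> return 6
  -> return 24
-> return 120

Final answer: 120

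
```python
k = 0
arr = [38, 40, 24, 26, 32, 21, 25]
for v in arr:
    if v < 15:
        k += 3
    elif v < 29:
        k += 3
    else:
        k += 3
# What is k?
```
Trace:
  k=0
  k=3, v=38
  k=6, v=40
  k=9, v=24
  k=12, v=26
  k=15, v=32
  k=18, v=21
  k=21, v=25

Final answer: 21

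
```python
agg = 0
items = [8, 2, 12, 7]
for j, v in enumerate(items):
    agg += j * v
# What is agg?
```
Trace:
  agg=0
  agg=0, j=0, v=8
  agg=2, j=1, v=2
  agg=26, j=2, v=12
  agg=47, j=3, v=7

Final answer: 47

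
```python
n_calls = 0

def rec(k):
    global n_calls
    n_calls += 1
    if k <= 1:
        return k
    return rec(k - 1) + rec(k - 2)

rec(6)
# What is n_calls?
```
Call trace (a repeated sub-call is expanded the first time; later identical calls just restate its return value):
rec(k=6)
  rec(k=5)
    rec(k=4)
      rec(k=3)
        rec(k=2)
          rec(k=1)
          -> return 1
          rec(k=0)
          -> return 0
        -> return 1
        rec(k=1)
        -> return 1
      -> return 2
      rec(k=2) -> return 1  (same call as traced above)
    -> return 3
    rec(k=3) -> return 2  (same call as traced above)
  -> return 5
  rec(k=4) -> return 3  (same call as traced above)
-> return 8

n_calls is incremented once per call, so count the calls in each subtree. Let C(k) = number of calls made by rec(k).
C(0) = C(1) = 1 (base case, no recursion); C(k) = 1 + C(k - 1) + C(k - 2) otherwise.
C(2) = 1 + C(1) + C(0) = 1 + 1 + 1 = 3
C(3) = 1 + C(2) + C(1) = 1 + 3 + 1 = 5
C(4) = 1 + C(3) + C(2) = 1 + 5 + 3 = 9
C(5) = 1 + C(4) + C(3) = 1 + 9 + 5 = 15
C(6) = 1 + C(5) + C(4) = 1 + 15 + 9 = 25
n_calls = C(6) = 25

Final answer: 25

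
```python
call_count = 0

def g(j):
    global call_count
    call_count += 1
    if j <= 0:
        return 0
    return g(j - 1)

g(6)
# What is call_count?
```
Call trace:
g(j=6)
  g(j=5)
    g(j=4)
      g(j=3)
        g(j=2)
          g(j=1)
            g(j=0)
            -> return 0
          -> return 0
        -> return 0
      -> return 0
    -> return 0
  -> return 0
-> return 0

call_count is incremented once per call. g is entered once for each j = 6, 5, 4, 3, 2, 1, 0 (the j <= 0 call returns without recursing), i.e. 6 + 1 calls.
call_count = 7

Final answer: 7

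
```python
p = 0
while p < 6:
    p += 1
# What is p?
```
Trace:
  p=0
  p=1
  p=2
  p=3
  p=4
  p=5
  p=6

Final answer: 6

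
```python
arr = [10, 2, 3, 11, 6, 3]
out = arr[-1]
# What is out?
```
Trace:
  arr=[10, 2, 3, 11, 6, 3]
  arr=[10, 2, 3, 11, 6, 3], out=3

Final answer: 3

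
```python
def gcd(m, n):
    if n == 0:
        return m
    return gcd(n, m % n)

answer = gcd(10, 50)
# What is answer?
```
Call trace:
gcd(m=10, n=50)
  gcd(m=50, n=10)
    gcd(m=10, n=0)
    -> return 10
  -> return 10
-> return 10

Final answer: 10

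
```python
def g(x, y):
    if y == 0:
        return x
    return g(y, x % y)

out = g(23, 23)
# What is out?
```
Call trace:
g(x=23, y=23)
  g(x=23, y=0)
  -> return 23
-> return 23

Final answer: 23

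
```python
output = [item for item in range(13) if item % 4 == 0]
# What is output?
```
Trace:
  item=0
  item=1
  item=2
  item=3
  item=4
  item=5
  item=6
  item=7
  item=8
  item=9
  item=10
  item=11
  item=12
  output=[0, 4, 8, 12]

Final answer: [0, 4, 8, 12]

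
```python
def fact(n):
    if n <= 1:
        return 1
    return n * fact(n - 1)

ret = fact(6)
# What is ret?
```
Call trace:
fact(n=6)
  fact(n=5)
    fact(n=4)
      fact(n=3)
        fact(n=2)
          fact(n=1)
          -> return 1
        -> return 2
      -> return 6
    -> return 24
  -> return 120
-> return 720

Final answer: 720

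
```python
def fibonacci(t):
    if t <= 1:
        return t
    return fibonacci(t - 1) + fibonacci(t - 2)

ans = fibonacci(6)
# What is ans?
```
Call trace (a repeated sub-call is expanded the first time; later identical calls just restate its return value):
fibonacci(t=6)
  fibonacci(t=5)
    fibonacci(t=4)
      fibonacci(t=3)
        fibonacci(t=2)
          fibonacci(t=1)
          -> return 1
          fibonacci(t=0)
          -> return 0
        -> return 1
        fibonacci(t=1)
        -> return 1
      -> return 2
      fibonacci(t=2) -> return 1  (same call as traced above)
    -> return 3
    fibonacci(t=3) -> return 2  (same call as traced above)
  -> return 5
  fibonacci(t=4) -> return 3  (same call as traced above)
-> return 8

Final answer: 8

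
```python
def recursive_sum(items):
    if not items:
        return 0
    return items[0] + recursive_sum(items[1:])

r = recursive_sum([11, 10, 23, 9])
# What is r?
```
Call trace:
recursive_sum(items=[11, 10, 23, 9])
  recursive_sum(items=[10, 23, 9])
    recursive_sum(items=[23, 9])
      recursive_sum(items=[9])
        recursive_sum(items=[])
        -> return 0
      -> return 9
    -> return 32
  -> return 42
-> return 53

Final answer: 53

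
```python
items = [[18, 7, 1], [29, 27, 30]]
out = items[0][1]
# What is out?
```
Trace:
  items=[[18, 7, 1], [29, 27, 30]]
  items=[[18, 7, 1], [29, 27, 30]], out=7

Final answer: 7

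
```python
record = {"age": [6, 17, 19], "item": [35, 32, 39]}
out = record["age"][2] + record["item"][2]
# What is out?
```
Trace:
  record={'age': [6, 17, 19], 'item': [35, 32, 39]}
  record={'age': [6, 17, 19], 'item': [35, 32, 39]}, out=58

Final answer: 58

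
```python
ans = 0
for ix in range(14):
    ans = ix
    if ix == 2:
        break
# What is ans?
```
Trace:
  ans=0
  ans=0, ix=0
  ans=1, ix=1
  ans=2, ix=2

Final answer: 2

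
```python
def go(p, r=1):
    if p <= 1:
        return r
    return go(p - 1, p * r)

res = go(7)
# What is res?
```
Call trace:
go(p=7, r=1)
  go(p=6, r=7)
    go(p=5, r=42)
      go(p=4, r=210)
        go(p=3, r=840)
          go(p=2, r=2520)
            go(p=1, r=5040)
            -> return 5040
          -> return 5040
        -> return 5040
      -> return 5040
    -> return 5040
  -> return 5040
-> return 5040

Final answer: 5040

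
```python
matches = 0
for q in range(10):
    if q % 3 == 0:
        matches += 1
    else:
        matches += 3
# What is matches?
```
Trace:
  matches=0
  matches=1, q=0
  matches=4, q=1
  matches=7, q=2
  matches=8, q=3
  matches=11, q=4
  matches=14, q=5
  matches=15, q=6
  matches=18, q=7
  matches=21, q=8
  matches=22, q=9

Final answer: 22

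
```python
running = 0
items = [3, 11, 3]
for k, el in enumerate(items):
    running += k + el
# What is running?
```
Trace:
  running=0
  running=3, k=0, el=3
  running=15, k=1, el=11
  running=20, k=2, el=3

Final answer: 20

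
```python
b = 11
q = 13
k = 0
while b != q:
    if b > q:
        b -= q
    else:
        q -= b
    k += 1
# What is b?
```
Trace:
  b=11
  b=11, q=13
  b=11, q=13, k=0
  b=11, q=2, k=1
  b=9, q=2, k=2
  b=7, q=2, k=3
  b=5, q=2, k=4
  b=3, q=2, k=5
  b=1, q=2, k=6
  b=1, q=1, k=7

Final answer: 1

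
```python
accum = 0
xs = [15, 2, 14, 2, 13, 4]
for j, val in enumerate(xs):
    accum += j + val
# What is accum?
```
Trace:
  accum=0
  accum=15, j=0, val=15
  accum=18, j=1, val=2
  accum=34, j=2, val=14
  accum=39, j=3, val=2
  accum=56, j=4, val=13
  accum=65, j=5, val=4

Final answer: 65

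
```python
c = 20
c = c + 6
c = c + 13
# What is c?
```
Trace:
  c=20
  c=26
  c=39

Final answer: 39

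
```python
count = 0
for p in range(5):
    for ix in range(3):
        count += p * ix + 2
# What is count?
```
Trace:
  count=0
  count=2, p=0, ix=0
  count=4, p=0, ix=1
  count=6, p=0, ix=2
  count=8, p=1, ix=0
  count=11, p=1, ix=1
  count=15, p=1, ix=2
  count=17, p=2, ix=0
  count=21, p=2, ix=1
  count=27, p=2, ix=2
  count=29, p=3, ix=0
  count=34, p=3, ix=1
  count=42, p=3, ix=2
  count=44, p=4, ix=0
  count=50, p=4, ix=1
  count=60, p=4, ix=2

Final answer: 60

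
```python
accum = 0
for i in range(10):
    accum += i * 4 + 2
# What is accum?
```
Trace:
  accum=0
  accum=2, i=0
  accum=8, i=1
  accum=18, i=2
  accum=32, i=3
  accum=50, i=4
  accum=72, i=5
  accum=98, i=6
  accum=128, i=7
  accum=162, i=8
  accum=200, i=9

Final answer: 200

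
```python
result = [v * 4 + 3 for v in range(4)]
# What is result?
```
Trace:
  v=0
  v=1
  v=2
  v=3
  result=[3, 7, 11, 15]

Final answer: [3, 7, 11, 15]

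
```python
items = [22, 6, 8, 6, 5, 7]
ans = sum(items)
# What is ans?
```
Trace:
  items=[22, 6, 8, 6, 5, 7]
  items=[22, 6, 8, 6, 5, 7], ans=54

Final answer: 54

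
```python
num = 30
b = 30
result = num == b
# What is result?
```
Trace:
  num=30
  num=30, b=30
  num=30, b=30, result=True

Final answer: True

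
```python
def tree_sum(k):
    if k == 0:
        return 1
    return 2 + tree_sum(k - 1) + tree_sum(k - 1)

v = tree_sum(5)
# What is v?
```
Call trace (a repeated sub-call is expanded the first time; later identical calls just restate its return value):
tree_sum(k=5)
  tree_sum(k=4)
    tree_sum(k=3)
      tree_sum(k=2)
        tree_sum(k=1)
          tree_sum(k=0)
          -> return 1
          tree_sum(k=0)
          -> return 1
        -> return 4
        tree_sum(k=1) -> return 4  (same call as traced above)
      -> return 10
      tree_sum(k=2) -> return 10  (same call as traced above)
    -> return 22
    tree_sum(k=3) -> return 22  (same call as traced above)
  -> return 46
  tree_sum(k=4) -> return 46  (same call as traced above)
-> return 94

Final answer: 94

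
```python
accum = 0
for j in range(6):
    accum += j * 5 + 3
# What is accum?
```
Trace:
  accum=0
  accum=3, j=0
  accum=11, j=1
  accum=24, j=2
  accum=42, j=3
  accum=65, j=4
  accum=93, j=5

Final answer: 93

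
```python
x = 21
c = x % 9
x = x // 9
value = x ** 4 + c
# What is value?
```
Trace:
  x=21
  x=21, c=3
  x=2, c=3
  x=2, c=3, value=19

Final answer: 19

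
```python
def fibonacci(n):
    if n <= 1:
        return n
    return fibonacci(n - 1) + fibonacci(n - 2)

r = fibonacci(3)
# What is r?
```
Call trace:
fibonacci(n=3)
  fibonacci(n=2)
    fibonacci(n=1)
    -> return 1
    fibonacci(n=0)
    -> return 0
  -> return 1
  fibonacci(n=1)
  -> return 1
-> return 2

Final answer: 2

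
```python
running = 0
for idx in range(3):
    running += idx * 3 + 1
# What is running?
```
Trace:
  running=0
  running=1, idx=0
  running=5, idx=1
  running=12, idx=2

Final answer: 12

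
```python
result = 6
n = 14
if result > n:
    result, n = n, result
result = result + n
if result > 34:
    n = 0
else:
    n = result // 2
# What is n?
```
Trace:
  result=6
  result=6, n=14
  result=6, n=14
  result=20, n=14
  result=20, n=10

Final answer: 10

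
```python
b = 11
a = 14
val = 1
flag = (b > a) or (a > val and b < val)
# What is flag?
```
Trace:
  b=11
  b=11, a=14
  b=11, a=14, val=1
  b=11, a=14, val=1, flag=False

Final answer: False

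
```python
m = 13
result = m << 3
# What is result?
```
Trace:
  m=13
  m=13, result=104

Final answer: 104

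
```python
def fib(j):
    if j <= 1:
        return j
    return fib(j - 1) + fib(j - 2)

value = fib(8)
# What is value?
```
Call trace (a repeated sub-call is expanded the first time; later identical calls just restate its return value):
fib(j=8)
  fib(j=7)
    fib(j=6)
      fib(j=5)
        fib(j=4)
          fib(j=3)
            fib(j=2)
              fib(j=1)
              -> return 1
              fib(j=0)
              -> return 0
            -> return 1
            fib(j=1)
            -> return 1
          -> return 2
          fib(j=2) -> return 1  (same call as traced above)
        -> return 3
        fib(j=3) -> return 2  (same call as traced above)
      -> return 5
      fib(j=4) -> return 3  (same call as traced above)
    -> return 8
    fib(j=5) -> return 5  (same call as traced above)
  -> return 13
  fib(j=6) -> return 8  (same call as traced above)
-> return 21

Final answer: 21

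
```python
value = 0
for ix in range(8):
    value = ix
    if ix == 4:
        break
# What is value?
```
Trace:
  value=0
  value=0, ix=0
  value=1, ix=1
  value=2, ix=2
  value=3, ix=3
  value=4, ix=4

Final answer: 4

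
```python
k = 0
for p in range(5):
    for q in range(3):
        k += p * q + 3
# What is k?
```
Trace:
  k=0
  k=3, p=0, q=0
  k=6, p=0, q=1
  k=9, p=0, q=2
  k=12, p=1, q=0
  k=16, p=1, q=1
  k=21, p=1, q=2
  k=24, p=2, q=0
  k=29, p=2, q=1
  k=36, p=2, q=2
  k=39, p=3, q=0
  k=45, p=3, q=1
  k=54, p=3, q=2
  k=57, p=4, q=0
  k=64, p=4, q=1
  k=75, p=4, q=2

Final answer: 75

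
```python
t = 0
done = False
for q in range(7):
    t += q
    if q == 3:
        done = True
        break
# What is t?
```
Trace:
  t=0
  t=0, done=False
  t=0, done=False, q=0
  t=1, done=False, q=1
  t=3, done=False, q=2
  t=6, done=True, q=3

Final answer: 6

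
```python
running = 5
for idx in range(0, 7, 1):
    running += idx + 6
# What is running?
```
Trace:
  running=5
  running=11, idx=0
  running=18, idx=1
  running=26, idx=2
  running=35, idx=3
  running=45, idx=4
  running=56, idx=5
  running=68, idx=6

Final answer: 68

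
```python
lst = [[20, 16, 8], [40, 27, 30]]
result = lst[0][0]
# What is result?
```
Trace:
  lst=[[20, 16, 8], [40, 27, 30]]
  lst=[[20, 16, 8], [40, 27, 30]], result=20

Final answer: 20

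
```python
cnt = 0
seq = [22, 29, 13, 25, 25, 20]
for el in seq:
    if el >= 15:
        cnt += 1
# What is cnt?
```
Trace:
  cnt=0
  cnt=1, el=22
  cnt=2, el=29
  cnt=2, el=13
  cnt=3, el=25
  cnt=4, el=25
  cnt=5, el=20

Final answer: 5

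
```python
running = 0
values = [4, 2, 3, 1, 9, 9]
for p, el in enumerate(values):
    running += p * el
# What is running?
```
Trace:
  running=0
  running=0, p=0, el=4
  running=2, p=1, el=2
  running=8, p=2, el=3
  running=11, p=3, el=1
  running=47, p=4, el=9
  running=92, p=5, el=9

Final answer: 92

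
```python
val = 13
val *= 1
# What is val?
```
Trace:
  val=13
  val=13

Final answer: 13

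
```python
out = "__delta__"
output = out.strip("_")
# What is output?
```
Trace:
  out='__delta__'
  out='__delta__', output='delta'

Final answer: 'delta'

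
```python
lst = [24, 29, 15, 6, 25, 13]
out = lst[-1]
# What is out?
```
Trace:
  lst=[24, 29, 15, 6, 25, 13]
  lst=[24, 29, 15, 6, 25, 13], out=13

Final answer: 13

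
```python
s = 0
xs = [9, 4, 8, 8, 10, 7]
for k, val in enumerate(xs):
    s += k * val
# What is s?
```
Trace:
  s=0
  s=0, k=0, val=9
  s=4, k=1, val=4
  s=20, k=2, val=8
  s=44, k=3, val=8
  s=84, k=4, val=10
  s=119, k=5, val=7

Final answer: 119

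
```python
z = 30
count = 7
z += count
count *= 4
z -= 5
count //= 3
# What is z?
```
Trace:
  z=30
  z=30, count=7
  z=37, count=7
  z=37, count=28
  z=32, count=28
  z=32, count=9

Final answer: 32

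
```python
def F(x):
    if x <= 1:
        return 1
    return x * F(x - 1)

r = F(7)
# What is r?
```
Call trace:
F(x=7)
  F(x=6)
    F(x=5)
      F(x=4)
        F(x=3)
          F(x=2)
            F(x=1)
            -> return 1
          -> return 2
        -> return 6
      -> return 24
    -> return 120
  -> return 720
-> return 5040

Final answer: 5040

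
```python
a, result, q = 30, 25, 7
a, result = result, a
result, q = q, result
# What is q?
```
Trace:
  a=30, result=25, q=7
  a=25, result=30, q=7
  a=25, result=7, q=30

Final answer: 30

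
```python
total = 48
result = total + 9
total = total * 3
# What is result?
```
Trace:
  total=48
  total=48, result=57
  total=144, result=57

Final answer: 57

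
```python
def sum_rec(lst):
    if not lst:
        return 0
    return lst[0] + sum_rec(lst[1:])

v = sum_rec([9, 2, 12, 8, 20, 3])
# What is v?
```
Call trace:
sum_rec(lst=[9, 2, 12, 8, 20, 3])
  sum_rec(lst=[2, 12, 8, 20, 3])
    sum_rec(lst=[12, 8, 20, 3])
      sum_rec(lst=[8, 20, 3])
        sum_rec(lst=[20, 3])
          sum_rec(lst=[3])
            sum_rec(lst=[])
            -> return 0
          -> return 3
        -> return 23
      -> return 31
    -> return 43
  -> return 45
-> return 54

Final answer: 54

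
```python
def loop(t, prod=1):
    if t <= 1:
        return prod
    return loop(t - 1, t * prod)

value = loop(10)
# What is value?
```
Call trace:
loop(t=10, prod=1)
  loop(t=9, prod=10)
    loop(t=8, prod=90)
      loop(t=7, prod=720)
        loop(t=6, prod=5040)
          loop(t=5, prod=30240)
            loop(t=4, prod=151200)
              loop(t=3, prod=604800)
                loop(t=2, prod=1814400)
                  loop(t=1, prod=3628800)
                  -> return 3628800
                -> return 3628800
              -> return 3628800
            -> return 3628800
          -> return 3628800
        -> return 3628800
      -> return 3628800
    -> return 3628800
  -> return 3628800
-> return 3628800

Final answer: 3628800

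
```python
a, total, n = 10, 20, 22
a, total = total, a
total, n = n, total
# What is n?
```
Trace:
  a=10, total=20, n=22
  a=20, total=10, n=22
  a=20, total=22, n=10

Final answer: 10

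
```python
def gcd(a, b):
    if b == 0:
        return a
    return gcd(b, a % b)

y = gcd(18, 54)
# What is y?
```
Call trace:
gcd(a=18, b=54)
  gcd(a=54, b=18)
    gcd(a=18, b=0)
    -> return 18
  -> return 18
-> return 18

Final answer: 18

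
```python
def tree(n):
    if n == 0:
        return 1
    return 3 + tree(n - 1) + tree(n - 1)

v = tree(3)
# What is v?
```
Call trace (a repeated sub-call is expanded the first time; later identical calls just restate its return value):
tree(n=3)
  tree(n=2)
    tree(n=1)
      tree(n=0)
      -> return 1
      tree(n=0)
      -> return 1
    -> return 5
    tree(n=1) -> return 5  (same call as traced above)
  -> return 13
  tree(n=2) -> return 13  (same call as traced above)
-> return 29

Final answer: 29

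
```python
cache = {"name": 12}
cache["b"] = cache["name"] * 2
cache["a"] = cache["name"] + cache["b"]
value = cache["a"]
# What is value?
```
Trace:
  cache={'name': 12}
  cache={'name': 12, 'b': 24}
  cache={'name': 12, 'b': 24, 'a': 36}
  cache={'name': 12, 'b': 24, 'a': 36}, value=36

Final answer: 36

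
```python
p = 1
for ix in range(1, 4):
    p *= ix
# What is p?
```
Trace:
  p=1
  p=1, ix=1
  p=2, ix=2
  p=6, ix=3

Final answer: 6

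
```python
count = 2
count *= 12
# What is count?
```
Trace:
  count=2
  count=24

Final answer: 24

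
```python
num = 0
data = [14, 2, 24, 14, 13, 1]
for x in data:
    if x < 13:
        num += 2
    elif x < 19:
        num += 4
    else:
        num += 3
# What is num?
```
Trace:
  num=0
  num=4, x=14
  num=6, x=2
  num=9, x=24
  num=13, x=14
  num=17, x=13
  num=19, x=1

Final answer: 19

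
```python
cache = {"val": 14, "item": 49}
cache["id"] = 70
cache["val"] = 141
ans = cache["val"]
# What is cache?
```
Trace:
  cache={'val': 14, 'item': 49}
  cache={'val': 14, 'item': 49, 'id': 70}
  cache={'val': 141, 'item': 49, 'id': 70}
  cache={'val': 141, 'item': 49, 'id': 70}, ans=141

Final answer: {'val': 141, 'item': 49, 'id': 70}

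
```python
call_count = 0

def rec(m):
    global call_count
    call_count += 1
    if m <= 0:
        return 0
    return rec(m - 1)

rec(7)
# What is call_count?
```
Call trace:
rec(m=7)
  rec(m=6)
    rec(m=5)
      rec(m=4)
        rec(m=3)
          rec(m=2)
            rec(m=1)
              rec(m=0)
              -> return 0
            -> return 0
          -> return 0
        -> return 0
      -> return 0
    -> return 0
  -> return 0
-> return 0

call_count is incremented once per call. rec is entered once for each m = 7, 6, 5, 4, 3, 2, 1, 0 (the m <= 0 call returns without recursing), i.e. 7 + 1 calls.
call_count = 8

Final answer: 8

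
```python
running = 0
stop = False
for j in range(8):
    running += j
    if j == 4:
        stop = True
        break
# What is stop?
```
Trace:
  running=0
  running=0, stop=False
  running=0, stop=False, j=0
  running=1, stop=False, j=1
  running=3, stop=False, j=2
  running=6, stop=False, j=3
  running=10, stop=True, j=4

Final answer: True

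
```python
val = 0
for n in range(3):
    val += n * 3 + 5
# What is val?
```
Trace:
  val=0
  val=5, n=0
  val=13, n=1
  val=24, n=2

Final answer: 24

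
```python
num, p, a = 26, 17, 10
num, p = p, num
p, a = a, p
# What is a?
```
Trace:
  num=26, p=17, a=10
  num=17, p=26, a=10
  num=17, p=10, a=26

Final answer: 26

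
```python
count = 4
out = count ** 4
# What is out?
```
Trace:
  count=4
  count=4, out=256

Final answer: 256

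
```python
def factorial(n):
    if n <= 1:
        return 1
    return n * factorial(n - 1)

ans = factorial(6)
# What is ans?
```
Call trace:
factorial(n=6)
  factorial(n=5)
    factorial(n=4)
      factorial(n=3)
        factorial(n=2)
          factorial(n=1)
          -> return 1
        -> return 2
      -> return 6
    -> return 24
  -> return 120
-> return 720

Final answer: 720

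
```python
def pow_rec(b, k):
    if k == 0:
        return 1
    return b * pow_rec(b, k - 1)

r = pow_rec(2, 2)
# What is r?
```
Call trace:
pow_rec(b=2, k=2)
  pow_rec(b=2, k=1)
    pow_rec(b=2, k=0)
    -> return 1
  -> return 2
-> return 4

Final answer: 4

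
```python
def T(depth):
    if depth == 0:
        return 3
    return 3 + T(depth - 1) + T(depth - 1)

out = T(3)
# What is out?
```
Call trace (a repeated sub-call is expanded the first time; later identical calls just restate its return value):
T(depth=3)
  T(depth=2)
    T(depth=1)
      T(depth=0)
      -> return 3
      T(depth=0)
      -> return 3
    -> return 9
    T(depth=1) -> return 9  (same call as traced above)
  -> return 21
  T(depth=2) -> return 21  (same call as traced above)
-> return 45

Final answer: 45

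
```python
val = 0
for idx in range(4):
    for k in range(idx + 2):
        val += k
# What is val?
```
Trace:
  val=0
  val=0, idx=0, k=0
  val=1, idx=0, k=1
  val=1, idx=1, k=0
  val=2, idx=1, k=1
  val=4, idx=1, k=2
  val=4, idx=2, k=0
  val=5, idx=2, k=1
  val=7, idx=2, k=2
  val=10, idx=2, k=3
  val=10, idx=3, k=0
  val=11, idx=3, k=1
  val=13, idx=3, k=2
  val=16, idx=3, k=3
  val=20, idx=3, k=4

Final answer: 20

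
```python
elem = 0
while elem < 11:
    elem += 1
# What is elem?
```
Trace:
  elem=0
  elem=1
  elem=2
  elem=3
  elem=4
  elem=5
  elem=6
  elem=7
  elem=8
  elem=9
  elem=10
  elem=11

Final answer: 11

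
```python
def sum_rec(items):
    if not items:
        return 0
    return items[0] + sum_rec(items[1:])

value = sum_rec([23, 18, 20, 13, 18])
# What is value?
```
Call trace:
sum_rec(items=[23, 18, 20, 13, 18])
  sum_rec(items=[18, 20, 13, 18])
    sum_rec(items=[20, 13, 18])
      sum_rec(items=[13, 18])
        sum_rec(items=[18])
          sum_rec(items=[])
          -> return 0
        -> return 18
      -> return 31
    -> return 51
  -> return 69
-> return 92

Final answer: 92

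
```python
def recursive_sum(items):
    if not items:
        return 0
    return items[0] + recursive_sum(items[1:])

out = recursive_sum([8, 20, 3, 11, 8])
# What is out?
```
Call trace:
recursive_sum(items=[8, 20, 3, 11, 8])
  recursive_sum(items=[20, 3, 11, 8])
    recursive_sum(items=[3, 11, 8])
      recursive_sum(items=[11, 8])
        recursive_sum(items=[8])
          recursive_sum(items=[])
          -> return 0
        -> return 8
      -> return 19
    -> return 22
  -> return 42
-> return 50

Final answer: 50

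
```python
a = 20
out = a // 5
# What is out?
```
Trace:
  a=20
  a=20, out=4

Final answer: 4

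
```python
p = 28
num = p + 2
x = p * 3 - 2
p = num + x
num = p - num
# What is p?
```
Trace:
  p=28
  p=28, num=30
  p=28, num=30, x=82
  p=112, num=30, x=82
  p=112, num=82, x=82

Final answer: 112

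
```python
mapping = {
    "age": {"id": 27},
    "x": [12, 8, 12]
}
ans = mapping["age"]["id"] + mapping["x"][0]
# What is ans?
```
Trace:
  mapping={'age': {'id': 27}, 'x': [12, 8, 12]}
  mapping={'age': {'id': 27}, 'x': [12, 8, 12]}, ans=39

Final answer: 39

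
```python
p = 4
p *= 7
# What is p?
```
Trace:
  p=4
  p=28

Final answer: 28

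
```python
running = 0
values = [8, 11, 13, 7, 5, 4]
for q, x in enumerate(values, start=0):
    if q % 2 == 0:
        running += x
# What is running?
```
Trace:
  running=0
  running=8, q=0, x=8
  running=8, q=1, x=11
  running=21, q=2, x=13
  running=21, q=3, x=7
  running=26, q=4, x=5
  running=26, q=5, x=4

Final answer: 26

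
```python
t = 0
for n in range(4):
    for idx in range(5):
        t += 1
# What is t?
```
Trace:
  t=0
  t=1, n=0, idx=0
  t=2, n=0, idx=1
  t=3, n=0, idx=2
  t=4, n=0, idx=3
  t=5, n=0, idx=4
  t=6, n=1, idx=0
  t=7, n=1, idx=1
  t=8, n=1, idx=2
  t=9, n=1, idx=3
  t=10, n=1, idx=4
  t=11, n=2, idx=0
  t=12, n=2, idx=1
  t=13, n=2, idx=2
  t=14, n=2, idx=3
  t=15, n=2, idx=4
  t=16, n=3, idx=0
  t=17, n=3, idx=1
  t=18, n=3, idx=2
  t=19, n=3, idx=3
  t=20, n=3, idx=4

Final answer: 20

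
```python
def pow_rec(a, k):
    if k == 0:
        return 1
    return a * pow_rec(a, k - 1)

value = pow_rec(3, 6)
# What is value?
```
Call trace:
pow_rec(a=3, k=6)
  pow_rec(a=3, k=5)
    pow_rec(a=3, k=4)
      pow_rec(a=3, k=3)
        pow_rec(a=3, k=2)
          pow_rec(a=3, k=1)
            pow_rec(a=3, k=0)
            -> return 1
          -> return 3
        -> return 9
      -> return 27
    -> return 81
  -> return 243
-> return 729

Final answer: 729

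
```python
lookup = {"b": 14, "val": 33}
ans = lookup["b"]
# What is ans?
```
Trace:
  lookup={'b': 14, 'val': 33}
  lookup={'b': 14, 'val': 33}, ans=14

Final answer: 14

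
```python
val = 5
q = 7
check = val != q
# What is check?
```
Trace:
  val=5
  val=5, q=7
  val=5, q=7, check=True

Final answer: True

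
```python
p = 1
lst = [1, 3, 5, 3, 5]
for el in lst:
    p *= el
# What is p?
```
Trace:
  p=1
  p=1, el=1
  p=3, el=3
  p=15, el=5
  p=45, el=3
  p=225, el=5

Final answer: 225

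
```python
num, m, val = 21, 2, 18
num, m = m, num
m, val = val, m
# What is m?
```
Trace:
  num=21, m=2, val=18
  num=2, m=21, val=18
  num=2, m=18, val=21

Final answer: 18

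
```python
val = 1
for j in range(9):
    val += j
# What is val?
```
Trace:
  val=1
  val=1, j=0
  val=2, j=1
  val=4, j=2
  val=7, j=3
  val=11, j=4
  val=16, j=5
  val=22, j=6
  val=29, j=7
  val=37, j=8

Final answer: 37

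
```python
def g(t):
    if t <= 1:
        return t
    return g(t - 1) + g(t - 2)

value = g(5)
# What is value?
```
Call trace (a repeated sub-call is expanded the first time; later identical calls just restate its return value):
g(t=5)
  g(t=4)
    g(t=3)
      g(t=2)
        g(t=1)
        -> return 1
        g(t=0)
        -> return 0
      -> return 1
      g(t=1)
      -> return 1
    -> return 2
    g(t=2) -> return 1  (same call as traced above)
  -> return 3
  g(t=3) -> return 2  (same call as traced above)
-> return 5

Final answer: 5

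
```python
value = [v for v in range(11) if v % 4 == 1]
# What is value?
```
Trace:
  v=0
  v=1
  v=2
  v=3
  v=4
  v=5
  v=6
  v=7
  v=8
  v=9
  v=10
  value=[1, 5, 9]

Final answer: [1, 5, 9]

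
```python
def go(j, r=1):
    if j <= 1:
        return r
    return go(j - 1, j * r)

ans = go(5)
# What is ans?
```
Call trace:
go(j=5, r=1)
  go(j=4, r=5)
    go(j=3, r=20)
      go(j=2, r=60)
        go(j=1, r=120)
        -> return 120
      -> return 120
    -> return 120
  -> return 120
-> return 120

Final answer: 120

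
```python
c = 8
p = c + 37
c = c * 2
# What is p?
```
Trace:
  c=8
  c=8, p=45
  c=16, p=45

Final answer: 45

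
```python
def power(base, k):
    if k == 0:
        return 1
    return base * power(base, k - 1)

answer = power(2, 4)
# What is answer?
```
Call trace:
power(base=2, k=4)
  power(base=2, k=3)
    power(base=2, k=2)
      power(base=2, k=1)
        power(base=2, k=0)
        -> return 1
      -> return 2
    -> return 4
  -> return 8
-> return 16

Final answer: 16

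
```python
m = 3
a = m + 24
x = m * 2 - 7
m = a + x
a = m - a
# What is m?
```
Trace:
  m=3
  m=3, a=27
  m=3, a=27, x=-1
  m=26, a=27, x=-1
  m=26, a=-1, x=-1

Final answer: 26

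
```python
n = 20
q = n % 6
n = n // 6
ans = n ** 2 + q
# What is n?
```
Trace:
  n=20
  n=20, q=2
  n=3, q=2
  n=3, q=2, ans=11

Final answer: 3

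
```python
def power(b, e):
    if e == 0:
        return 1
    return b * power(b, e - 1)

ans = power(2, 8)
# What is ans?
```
Call trace:
power(b=2, e=8)
  power(b=2, e=7)
    power(b=2, e=6)
      power(b=2, e=5)
        power(b=2, e=4)
          power(b=2, e=3)
            power(b=2, e=2)
              power(b=2, e=1)
                power(b=2, e=0)
                -> return 1
              -> return 2
            -> return 4
          -> return 8
        -> return 16
      -> return 32
    -> return 64
  -> return 128
-> return 256

Final answer: 256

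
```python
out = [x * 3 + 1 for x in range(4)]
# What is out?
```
Trace:
  x=0
  x=1
  x=2
  x=3
  out=[1, 4, 7, 10]

Final answer: [1, 4, 7, 10]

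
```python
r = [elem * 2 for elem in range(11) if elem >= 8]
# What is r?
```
Trace:
  elem=0
  elem=1
  elem=2
  elem=3
  elem=4
  elem=5
  elem=6
  elem=7
  elem=8
  elem=9
  elem=10
  r=[16, 18, 20]

Final answer: [16, 18, 20]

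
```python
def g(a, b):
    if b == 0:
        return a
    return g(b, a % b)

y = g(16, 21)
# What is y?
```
Call trace:
g(a=16, b=21)
  g(a=21, b=16)
    g(a=16, b=5)
      g(a=5, b=1)
        g(a=1, b=0)
        -> return 1
      -> return 1
    -> return 1
  -> return 1
-> return 1

Final answer: 1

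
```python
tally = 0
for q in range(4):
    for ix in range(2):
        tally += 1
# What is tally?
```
Trace:
  tally=0
  tally=1, q=0, ix=0
  tally=2, q=0, ix=1
  tally=3, q=1, ix=0
  tally=4, q=1, ix=1
  tally=5, q=2, ix=0
  tally=6, q=2, ix=1
  tally=7, q=3, ix=0
  tally=8, q=3, ix=1

Final answer: 8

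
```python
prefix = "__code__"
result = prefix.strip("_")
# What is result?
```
Trace:
  prefix='__code__'
  prefix='__code__', result='code'

Final answer: 'code'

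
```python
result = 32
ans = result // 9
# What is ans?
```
Trace:
  result=32
  result=32, ans=3

Final answer: 3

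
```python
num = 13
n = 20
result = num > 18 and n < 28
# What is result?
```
Trace:
  num=13
  num=13, n=20
  num=13, n=20, result=False

Final answer: False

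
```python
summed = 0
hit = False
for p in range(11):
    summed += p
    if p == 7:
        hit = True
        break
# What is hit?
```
Trace:
  summed=0
  summed=0, hit=False
  summed=0, hit=False, p=0
  summed=1, hit=False, p=1
  summed=3, hit=False, p=2
  summed=6, hit=False, p=3
  summed=10, hit=False, p=4
  summed=15, hit=False, p=5
  summed=21, hit=False, p=6
  summed=28, hit=True, p=7

Final answer: True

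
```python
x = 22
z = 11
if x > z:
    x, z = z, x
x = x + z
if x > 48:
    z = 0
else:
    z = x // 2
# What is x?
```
Trace:
  x=22
  x=22, z=11
  x=11, z=22
  x=33, z=22
  x=33, z=16

Final answer: 33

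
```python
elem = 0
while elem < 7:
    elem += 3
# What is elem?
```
Trace:
  elem=0
  elem=3
  elem=6
  elem=9

Final answer: 9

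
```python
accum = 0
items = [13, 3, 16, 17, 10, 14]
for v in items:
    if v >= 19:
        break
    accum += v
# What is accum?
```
Trace:
  accum=0
  accum=13, v=13
  accum=16, v=3
  accum=32, v=16
  accum=49, v=17
  accum=59, v=10
  accum=73, v=14

Final answer: 73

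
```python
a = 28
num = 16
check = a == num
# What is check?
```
Trace:
  a=28
  a=28, num=16
  a=28, num=16, check=False

Final answer: False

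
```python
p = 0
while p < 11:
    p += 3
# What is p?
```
Trace:
  p=0
  p=3
  p=6
  p=9
  p=12

Final answer: 12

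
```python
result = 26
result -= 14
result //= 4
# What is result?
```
Trace:
  result=26
  result=12
  result=3

Final answer: 3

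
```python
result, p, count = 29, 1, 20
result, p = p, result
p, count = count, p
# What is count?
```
Trace:
  result=29, p=1, count=20
  result=1, p=29, count=20
  result=1, p=20, count=29

Final answer: 29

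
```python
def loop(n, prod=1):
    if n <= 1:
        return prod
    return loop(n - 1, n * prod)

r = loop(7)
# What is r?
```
Call trace:
loop(n=7, prod=1)
  loop(n=6, prod=7)
    loop(n=5, prod=42)
      loop(n=4, prod=210)
        loop(n=3, prod=840)
          loop(n=2, prod=2520)
            loop(n=1, prod=5040)
            -> return 5040
          -> return 5040
        -> return 5040
      -> return 5040
    -> return 5040
  -> return 5040
-> return 5040

Final answer: 5040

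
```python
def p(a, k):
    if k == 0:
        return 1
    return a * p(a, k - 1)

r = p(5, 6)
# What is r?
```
Call trace:
p(a=5, k=6)
  p(a=5, k=5)
    p(a=5, k=4)
      p(a=5, k=3)
        p(a=5, k=2)
          p(a=5, k=1)
            p(a=5, k=0)
            -> return 1
          -> return 5
        -> return 25
      -> return 125
    -> return 625
  -> return 3125
-> return 15625

Final answer: 15625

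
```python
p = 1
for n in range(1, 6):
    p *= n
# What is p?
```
Trace:
  p=1
  p=1, n=1
  p=2, n=2
  p=6, n=3
  p=24, n=4
  p=120, n=5

Final answer: 120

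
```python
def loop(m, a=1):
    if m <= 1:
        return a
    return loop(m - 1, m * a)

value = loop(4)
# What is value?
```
Call trace:
loop(m=4, a=1)
  loop(m=3, a=4)
    loop(m=2, a=12)
      loop(m=1, a=24)
      -> return 24
    -> return 24
  -> return 24
-> return 24

Final answer: 24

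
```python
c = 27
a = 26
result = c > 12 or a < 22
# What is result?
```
Trace:
  c=27
  c=27, a=26
  c=27, a=26, result=True

Final answer: True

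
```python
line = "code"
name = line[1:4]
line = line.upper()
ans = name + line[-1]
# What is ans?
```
Trace:
  line='code'
  line='code', name='ode'
  line='CODE', name='ode'
  line='CODE', name='ode', ans='odeE'

Final answer: 'odeE'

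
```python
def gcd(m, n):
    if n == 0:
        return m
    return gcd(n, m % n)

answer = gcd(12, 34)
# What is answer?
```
Call trace:
gcd(m=12, n=34)
  gcd(m=34, n=12)
    gcd(m=12, n=10)
      gcd(m=10, n=2)
        gcd(m=2, n=0)
        -> return 2
      -> return 2
    -> return 2
  -> return 2
-> return 2

Final answer: 2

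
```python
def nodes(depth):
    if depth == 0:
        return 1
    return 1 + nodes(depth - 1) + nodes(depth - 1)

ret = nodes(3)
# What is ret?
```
Call trace (a repeated sub-call is expanded the first time; later identical calls just restate its return value):
nodes(depth=3)
  nodes(depth=2)
    nodes(depth=1)
      nodes(depth=0)
      -> return 1
      nodes(depth=0)
      -> return 1
    -> return 3
    nodes(depth=1) -> return 3  (same call as traced above)
  -> return 7
  nodes(depth=2) -> return 7  (same call as traced above)
-> return 15

Final answer: 15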